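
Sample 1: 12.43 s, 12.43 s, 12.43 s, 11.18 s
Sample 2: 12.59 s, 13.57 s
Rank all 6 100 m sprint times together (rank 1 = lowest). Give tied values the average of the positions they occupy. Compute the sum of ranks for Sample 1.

Sorted (ascending): 11.18, 12.43, 12.43, 12.43, 12.59, 13.57
The 3 values of 12.43 occupy positions 2–4 → average rank 3.
Sample 1 values → pooled ranks: 12.43→3, 12.43→3, 12.43→3, 11.18→1
Rank sum = 3 + 3 + 3 + 1 = 10

10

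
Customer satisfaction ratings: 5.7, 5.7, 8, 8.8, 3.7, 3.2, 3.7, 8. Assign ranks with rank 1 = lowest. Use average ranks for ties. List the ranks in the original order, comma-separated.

4.5, 4.5, 6.5, 8, 2.5, 1, 2.5, 6.5

Sorted (ascending): 3.2, 3.7, 3.7, 5.7, 5.7, 8, 8, 8.8
The 2 values of 3.7 occupy positions 2–3 → average rank (2+3)/2 = 2.5.
The 2 values of 5.7 occupy positions 4–5 → average rank (4+5)/2 = 4.5.
The 2 values of 8 occupy positions 6–7 → average rank (6+7)/2 = 6.5.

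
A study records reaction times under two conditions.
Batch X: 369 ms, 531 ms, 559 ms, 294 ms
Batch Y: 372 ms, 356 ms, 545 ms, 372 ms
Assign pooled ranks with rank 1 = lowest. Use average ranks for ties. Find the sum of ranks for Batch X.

18

Sorted (ascending): 294, 356, 369, 372, 372, 531, 545, 559
The 2 values of 372 occupy positions 4–5 → average rank (4+5)/2 = 4.5.
Batch X values → pooled ranks: 369→3, 531→6, 559→8, 294→1
Rank sum = 3 + 6 + 8 + 1 = 18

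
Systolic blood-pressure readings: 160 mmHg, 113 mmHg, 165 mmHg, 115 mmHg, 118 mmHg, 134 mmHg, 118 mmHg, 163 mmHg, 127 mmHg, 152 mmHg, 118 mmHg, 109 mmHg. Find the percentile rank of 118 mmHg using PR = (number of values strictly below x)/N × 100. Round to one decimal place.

25.0

N = 12.
Strictly below 118: 3. Equal to 118: 3.
PR = 3/12 × 100 = 25.0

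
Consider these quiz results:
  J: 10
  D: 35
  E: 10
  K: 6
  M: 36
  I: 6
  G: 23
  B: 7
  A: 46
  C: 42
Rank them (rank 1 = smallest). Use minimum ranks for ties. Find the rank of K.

1

Sorted (ascending): 6, 6, 7, 10, 10, 23, 35, 36, 42, 46
The 2 values of 6 occupy positions 1–2 → each gets rank 1.
The 2 values of 10 occupy positions 4–5 → each gets rank 4.
K has value 6 → rank 1.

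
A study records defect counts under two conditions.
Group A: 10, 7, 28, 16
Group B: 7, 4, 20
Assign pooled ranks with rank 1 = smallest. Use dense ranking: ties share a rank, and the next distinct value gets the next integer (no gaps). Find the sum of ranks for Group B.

Sorted (ascending): 4, 7, 7, 10, 16, 20, 28
The 2 values of 7 share dense rank 2.
Remaining distinct values take the next consecutive integers.
Group B values → pooled ranks: 7→2, 4→1, 20→5
Rank sum = 2 + 1 + 5 = 8

8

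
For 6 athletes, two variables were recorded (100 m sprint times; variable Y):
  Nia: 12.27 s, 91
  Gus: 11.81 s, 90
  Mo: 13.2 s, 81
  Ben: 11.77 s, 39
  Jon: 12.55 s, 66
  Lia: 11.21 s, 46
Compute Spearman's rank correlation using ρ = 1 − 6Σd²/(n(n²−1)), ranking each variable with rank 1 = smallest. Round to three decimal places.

Ranks of variable 1: 4, 3, 6, 2, 5, 1
Ranks of variable 2: 6, 5, 4, 1, 3, 2
d = r₁ − r₂: -2, -2, 2, 1, 2, -1
d²: 4, 4, 4, 1, 4, 1; Σd² = 18
ρ = 1 − 6·18/(6·35) = 1 − 108/210 = 0.486

0.486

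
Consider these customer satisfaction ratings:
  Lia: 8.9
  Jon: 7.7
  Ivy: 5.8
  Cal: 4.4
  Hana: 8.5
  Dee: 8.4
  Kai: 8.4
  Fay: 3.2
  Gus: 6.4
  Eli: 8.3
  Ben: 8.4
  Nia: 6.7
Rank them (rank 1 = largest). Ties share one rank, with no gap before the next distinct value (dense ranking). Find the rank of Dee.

Sorted (descending): 8.9, 8.5, 8.4, 8.4, 8.4, 8.3, 7.7, 6.7, 6.4, 5.8, 4.4, 3.2
The 3 values of 8.4 share dense rank 3.
Remaining distinct values take the next consecutive integers.
Dee has value 8.4 → rank 3.

3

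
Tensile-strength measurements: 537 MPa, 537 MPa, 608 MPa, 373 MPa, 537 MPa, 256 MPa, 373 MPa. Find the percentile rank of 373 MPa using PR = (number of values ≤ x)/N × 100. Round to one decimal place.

N = 7.
Strictly below 373: 1. Equal to 373: 2.
PR = 3/7 × 100 = 42.9

42.9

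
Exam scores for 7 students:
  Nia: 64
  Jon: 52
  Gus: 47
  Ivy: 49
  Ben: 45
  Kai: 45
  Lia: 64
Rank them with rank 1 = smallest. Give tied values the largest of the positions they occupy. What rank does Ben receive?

Sorted (ascending): 45, 45, 47, 49, 52, 64, 64
The 2 values of 45 occupy positions 1–2 → each gets rank 2.
The 2 values of 64 occupy positions 6–7 → each gets rank 7.
Ben has value 45 → rank 2.

2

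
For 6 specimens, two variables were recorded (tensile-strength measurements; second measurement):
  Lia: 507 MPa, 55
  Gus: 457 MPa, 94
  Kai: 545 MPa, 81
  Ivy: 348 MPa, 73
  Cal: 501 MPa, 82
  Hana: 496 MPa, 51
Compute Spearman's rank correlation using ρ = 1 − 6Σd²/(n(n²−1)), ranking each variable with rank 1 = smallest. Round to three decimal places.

-0.086

Ranks of variable 1: 5, 2, 6, 1, 4, 3
Ranks of variable 2: 2, 6, 4, 3, 5, 1
d = r₁ − r₂: 3, -4, 2, -2, -1, 2
d²: 9, 16, 4, 4, 1, 4; Σd² = 38
ρ = 1 − 6·38/(6·35) = 1 − 228/210 = -0.086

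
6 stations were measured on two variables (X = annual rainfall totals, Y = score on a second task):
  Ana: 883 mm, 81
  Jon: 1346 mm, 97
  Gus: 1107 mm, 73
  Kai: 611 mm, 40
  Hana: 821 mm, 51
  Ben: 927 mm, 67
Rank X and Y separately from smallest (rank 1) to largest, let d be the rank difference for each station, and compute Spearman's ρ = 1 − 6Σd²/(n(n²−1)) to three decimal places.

Ranks of variable 1: 3, 6, 5, 1, 2, 4
Ranks of variable 2: 5, 6, 4, 1, 2, 3
d = r₁ − r₂: -2, 0, 1, 0, 0, 1
d²: 4, 0, 1, 0, 0, 1; Σd² = 6
ρ = 1 − 6·6/(6·35) = 1 − 36/210 = 0.829

0.829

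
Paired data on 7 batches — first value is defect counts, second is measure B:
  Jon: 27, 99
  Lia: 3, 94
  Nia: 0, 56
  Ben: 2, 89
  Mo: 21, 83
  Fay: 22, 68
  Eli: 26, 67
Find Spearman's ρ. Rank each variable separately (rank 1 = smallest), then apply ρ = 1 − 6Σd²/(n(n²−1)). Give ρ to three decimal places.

Ranks of variable 1: 7, 3, 1, 2, 4, 5, 6
Ranks of variable 2: 7, 6, 1, 5, 4, 3, 2
d = r₁ − r₂: 0, -3, 0, -3, 0, 2, 4
d²: 0, 9, 0, 9, 0, 4, 16; Σd² = 38
ρ = 1 − 6·38/(7·48) = 1 − 228/336 = 0.321

0.321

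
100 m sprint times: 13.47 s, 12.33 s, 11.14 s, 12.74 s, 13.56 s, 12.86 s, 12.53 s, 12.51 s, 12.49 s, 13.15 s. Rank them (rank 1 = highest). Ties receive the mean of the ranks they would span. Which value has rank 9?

12.33

Sorted (descending): 13.56, 13.47, 13.15, 12.86, 12.74, 12.53, 12.51, 12.49, 12.33, 11.14
No ties — each value takes its position as its rank.
Rank 9 → value 12.33.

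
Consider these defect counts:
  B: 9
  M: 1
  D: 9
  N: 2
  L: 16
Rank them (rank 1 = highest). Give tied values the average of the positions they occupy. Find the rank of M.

Sorted (descending): 16, 9, 9, 2, 1
The 2 values of 9 occupy positions 2–3 → average rank (2+3)/2 = 2.5.
M has value 1 → rank 5.

5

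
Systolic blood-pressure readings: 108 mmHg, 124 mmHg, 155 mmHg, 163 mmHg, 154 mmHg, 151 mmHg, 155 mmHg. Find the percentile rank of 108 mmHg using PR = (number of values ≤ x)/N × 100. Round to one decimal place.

14.3

N = 7.
Strictly below 108: 0. Equal to 108: 1.
PR = 1/7 × 100 = 14.3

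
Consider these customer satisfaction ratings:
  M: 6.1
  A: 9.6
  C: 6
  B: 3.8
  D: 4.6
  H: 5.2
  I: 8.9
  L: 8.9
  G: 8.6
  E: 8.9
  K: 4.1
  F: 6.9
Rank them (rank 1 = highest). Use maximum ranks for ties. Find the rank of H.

Sorted (descending): 9.6, 8.9, 8.9, 8.9, 8.6, 6.9, 6.1, 6, 5.2, 4.6, 4.1, 3.8
The 3 values of 8.9 occupy positions 2–4 → each gets rank 4.
H has value 5.2 → rank 9.

9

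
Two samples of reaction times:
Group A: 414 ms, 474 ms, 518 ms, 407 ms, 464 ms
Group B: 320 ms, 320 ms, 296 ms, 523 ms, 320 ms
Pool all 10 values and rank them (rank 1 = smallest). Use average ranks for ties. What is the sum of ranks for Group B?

Sorted (ascending): 296, 320, 320, 320, 407, 414, 464, 474, 518, 523
The 3 values of 320 occupy positions 2–4 → average rank 3.
Group B values → pooled ranks: 320→3, 320→3, 296→1, 523→10, 320→3
Rank sum = 3 + 3 + 1 + 10 + 3 = 20

20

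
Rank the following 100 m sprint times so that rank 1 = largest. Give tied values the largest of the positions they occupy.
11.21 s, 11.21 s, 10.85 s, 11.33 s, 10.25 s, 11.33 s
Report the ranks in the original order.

4, 4, 5, 2, 6, 2

Sorted (descending): 11.33, 11.33, 11.21, 11.21, 10.85, 10.25
The 2 values of 11.33 occupy positions 1–2 → each gets rank 2.
The 2 values of 11.21 occupy positions 3–4 → each gets rank 4.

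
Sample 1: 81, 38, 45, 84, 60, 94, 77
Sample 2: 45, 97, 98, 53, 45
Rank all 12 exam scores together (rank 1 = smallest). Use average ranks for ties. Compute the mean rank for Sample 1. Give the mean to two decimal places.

Sorted (ascending): 38, 45, 45, 45, 53, 60, 77, 81, 84, 94, 97, 98
The 3 values of 45 occupy positions 2–4 → average rank 3.
Sample 1 values → pooled ranks: 81→8, 38→1, 45→3, 84→9, 60→6, 94→10, 77→7
Mean rank = (8 + 1 + 3 + 9 + 6 + 10 + 7) / 7 = 6.29

6.29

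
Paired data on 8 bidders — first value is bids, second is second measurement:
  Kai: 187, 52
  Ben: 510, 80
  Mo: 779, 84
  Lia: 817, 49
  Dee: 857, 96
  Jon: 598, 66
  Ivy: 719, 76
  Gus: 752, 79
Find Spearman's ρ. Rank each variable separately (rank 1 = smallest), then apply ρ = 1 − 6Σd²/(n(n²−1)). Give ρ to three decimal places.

Ranks of variable 1: 1, 2, 6, 7, 8, 3, 4, 5
Ranks of variable 2: 2, 6, 7, 1, 8, 3, 4, 5
d = r₁ − r₂: -1, -4, -1, 6, 0, 0, 0, 0
d²: 1, 16, 1, 36, 0, 0, 0, 0; Σd² = 54
ρ = 1 − 6·54/(8·63) = 1 − 324/504 = 0.357

0.357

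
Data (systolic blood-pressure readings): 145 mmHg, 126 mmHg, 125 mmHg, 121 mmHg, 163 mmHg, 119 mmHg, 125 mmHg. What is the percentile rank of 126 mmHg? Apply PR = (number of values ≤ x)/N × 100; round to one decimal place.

71.4

N = 7.
Strictly below 126: 4. Equal to 126: 1.
PR = 5/7 × 100 = 71.4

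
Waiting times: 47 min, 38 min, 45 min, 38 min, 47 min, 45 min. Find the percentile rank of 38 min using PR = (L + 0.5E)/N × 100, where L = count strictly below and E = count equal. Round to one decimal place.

16.7

N = 6.
Strictly below 38: 0. Equal to 38: 2.
PR = (0 + 0.5·2)/6 × 100 = 16.7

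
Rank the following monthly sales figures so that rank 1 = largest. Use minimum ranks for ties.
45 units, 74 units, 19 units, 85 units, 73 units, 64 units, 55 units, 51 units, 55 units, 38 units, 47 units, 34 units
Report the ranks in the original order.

Sorted (descending): 85, 74, 73, 64, 55, 55, 51, 47, 45, 38, 34, 19
The 2 values of 55 occupy positions 5–6 → each gets rank 5.

9, 2, 12, 1, 3, 4, 5, 7, 5, 10, 8, 11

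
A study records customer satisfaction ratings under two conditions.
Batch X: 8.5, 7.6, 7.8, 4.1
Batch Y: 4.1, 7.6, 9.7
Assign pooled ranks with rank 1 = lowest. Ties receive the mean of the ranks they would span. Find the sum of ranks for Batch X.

16

Sorted (ascending): 4.1, 4.1, 7.6, 7.6, 7.8, 8.5, 9.7
The 2 values of 4.1 occupy positions 1–2 → average rank (1+2)/2 = 1.5.
The 2 values of 7.6 occupy positions 3–4 → average rank (3+4)/2 = 3.5.
Batch X values → pooled ranks: 8.5→6, 7.6→3.5, 7.8→5, 4.1→1.5
Rank sum = 6 + 3.5 + 5 + 1.5 = 16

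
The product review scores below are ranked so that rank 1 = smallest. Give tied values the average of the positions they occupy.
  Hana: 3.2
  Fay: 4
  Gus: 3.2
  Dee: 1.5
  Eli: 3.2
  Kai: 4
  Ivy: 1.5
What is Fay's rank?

Sorted (ascending): 1.5, 1.5, 3.2, 3.2, 3.2, 4, 4
The 2 values of 1.5 occupy positions 1–2 → average rank (1+2)/2 = 1.5.
The 3 values of 3.2 occupy positions 3–5 → average rank 4.
The 2 values of 4 occupy positions 6–7 → average rank (6+7)/2 = 6.5.
Fay has value 4 → rank 6.5.

6.5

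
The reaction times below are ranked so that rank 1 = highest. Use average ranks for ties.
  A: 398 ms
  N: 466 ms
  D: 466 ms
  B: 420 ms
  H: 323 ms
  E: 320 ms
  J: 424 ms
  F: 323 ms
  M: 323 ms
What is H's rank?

7

Sorted (descending): 466, 466, 424, 420, 398, 323, 323, 323, 320
The 2 values of 466 occupy positions 1–2 → average rank (1+2)/2 = 1.5.
The 3 values of 323 occupy positions 6–8 → average rank 7.
H has value 323 ms → rank 7.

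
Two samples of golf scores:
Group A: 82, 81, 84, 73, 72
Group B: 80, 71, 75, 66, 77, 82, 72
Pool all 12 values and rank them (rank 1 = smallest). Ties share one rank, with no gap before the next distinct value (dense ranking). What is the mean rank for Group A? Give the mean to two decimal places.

6.80

Sorted (ascending): 66, 71, 72, 72, 73, 75, 77, 80, 81, 82, 82, 84
The 2 values of 72 share dense rank 3.
The 2 values of 82 share dense rank 9.
Remaining distinct values take the next consecutive integers.
Group A values → pooled ranks: 82→9, 81→8, 84→10, 73→4, 72→3
Mean rank = (9 + 8 + 10 + 4 + 3) / 5 = 6.80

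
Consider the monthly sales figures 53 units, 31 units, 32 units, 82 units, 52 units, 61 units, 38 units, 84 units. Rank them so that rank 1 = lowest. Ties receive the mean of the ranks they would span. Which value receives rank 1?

Sorted (ascending): 31, 32, 38, 52, 53, 61, 82, 84
No ties — each value takes its position as its rank.
Rank 1 → value 31.

31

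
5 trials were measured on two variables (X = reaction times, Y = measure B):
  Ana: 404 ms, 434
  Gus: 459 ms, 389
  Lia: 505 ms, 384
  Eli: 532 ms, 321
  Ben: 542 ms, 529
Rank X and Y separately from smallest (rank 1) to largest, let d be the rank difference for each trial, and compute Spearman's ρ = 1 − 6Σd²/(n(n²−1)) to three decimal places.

0.000

Ranks of variable 1: 1, 2, 3, 4, 5
Ranks of variable 2: 4, 3, 2, 1, 5
d = r₁ − r₂: -3, -1, 1, 3, 0
d²: 9, 1, 1, 9, 0; Σd² = 20
ρ = 1 − 6·20/(5·24) = 1 − 120/120 = 0.000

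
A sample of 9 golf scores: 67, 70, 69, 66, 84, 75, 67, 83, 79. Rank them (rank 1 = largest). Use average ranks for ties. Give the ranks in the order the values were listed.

Sorted (descending): 84, 83, 79, 75, 70, 69, 67, 67, 66
The 2 values of 67 occupy positions 7–8 → average rank (7+8)/2 = 7.5.

7.5, 5, 6, 9, 1, 4, 7.5, 2, 3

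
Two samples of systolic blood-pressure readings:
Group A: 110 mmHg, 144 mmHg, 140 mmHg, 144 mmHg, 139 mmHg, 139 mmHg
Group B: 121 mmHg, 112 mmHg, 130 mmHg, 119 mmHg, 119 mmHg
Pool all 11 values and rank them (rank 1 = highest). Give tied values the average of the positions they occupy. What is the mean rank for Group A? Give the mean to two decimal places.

Sorted (descending): 144, 144, 140, 139, 139, 130, 121, 119, 119, 112, 110
The 2 values of 144 occupy positions 1–2 → average rank (1+2)/2 = 1.5.
The 2 values of 139 occupy positions 4–5 → average rank (4+5)/2 = 4.5.
The 2 values of 119 occupy positions 8–9 → average rank (8+9)/2 = 8.5.
Group A values → pooled ranks: 110→11, 144→1.5, 140→3, 144→1.5, 139→4.5, 139→4.5
Mean rank = (11 + 1.5 + 3 + 1.5 + 4.5 + 4.5) / 6 = 4.33

4.33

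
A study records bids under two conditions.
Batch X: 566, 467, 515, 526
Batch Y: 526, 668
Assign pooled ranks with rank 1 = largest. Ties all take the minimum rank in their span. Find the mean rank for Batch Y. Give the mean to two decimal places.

Sorted (descending): 668, 566, 526, 526, 515, 467
The 2 values of 526 occupy positions 3–4 → each gets rank 3.
Batch Y values → pooled ranks: 526→3, 668→1
Mean rank = (3 + 1) / 2 = 2.00

2.00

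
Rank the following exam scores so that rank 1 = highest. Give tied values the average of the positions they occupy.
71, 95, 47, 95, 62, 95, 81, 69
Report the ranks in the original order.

5, 2, 8, 2, 7, 2, 4, 6

Sorted (descending): 95, 95, 95, 81, 71, 69, 62, 47
The 3 values of 95 occupy positions 1–3 → average rank 2.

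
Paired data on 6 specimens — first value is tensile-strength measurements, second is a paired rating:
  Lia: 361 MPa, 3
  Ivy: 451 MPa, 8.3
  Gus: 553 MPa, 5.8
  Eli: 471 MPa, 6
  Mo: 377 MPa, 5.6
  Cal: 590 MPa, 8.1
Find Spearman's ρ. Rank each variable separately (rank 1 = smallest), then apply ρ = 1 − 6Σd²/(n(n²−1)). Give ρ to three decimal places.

0.600

Ranks of variable 1: 1, 3, 5, 4, 2, 6
Ranks of variable 2: 1, 6, 3, 4, 2, 5
d = r₁ − r₂: 0, -3, 2, 0, 0, 1
d²: 0, 9, 4, 0, 0, 1; Σd² = 14
ρ = 1 − 6·14/(6·35) = 1 − 84/210 = 0.600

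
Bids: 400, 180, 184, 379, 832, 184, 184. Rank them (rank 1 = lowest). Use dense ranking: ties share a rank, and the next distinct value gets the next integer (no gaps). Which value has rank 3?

Sorted (ascending): 180, 184, 184, 184, 379, 400, 832
The 3 values of 184 share dense rank 2.
Remaining distinct values take the next consecutive integers.
Rank 3 → value 379.

379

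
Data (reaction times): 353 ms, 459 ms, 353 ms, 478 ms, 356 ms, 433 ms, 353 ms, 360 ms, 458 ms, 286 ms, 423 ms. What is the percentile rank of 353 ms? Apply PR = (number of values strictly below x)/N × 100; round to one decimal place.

9.1

N = 11.
Strictly below 353: 1. Equal to 353: 3.
PR = 1/11 × 100 = 9.1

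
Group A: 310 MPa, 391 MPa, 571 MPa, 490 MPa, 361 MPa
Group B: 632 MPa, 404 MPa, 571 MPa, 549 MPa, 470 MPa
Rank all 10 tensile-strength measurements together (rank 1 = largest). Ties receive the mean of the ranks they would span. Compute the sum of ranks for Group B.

Sorted (descending): 632, 571, 571, 549, 490, 470, 404, 391, 361, 310
The 2 values of 571 occupy positions 2–3 → average rank (2+3)/2 = 2.5.
Group B values → pooled ranks: 632→1, 404→7, 571→2.5, 549→4, 470→6
Rank sum = 1 + 7 + 2.5 + 4 + 6 = 20.5

20.5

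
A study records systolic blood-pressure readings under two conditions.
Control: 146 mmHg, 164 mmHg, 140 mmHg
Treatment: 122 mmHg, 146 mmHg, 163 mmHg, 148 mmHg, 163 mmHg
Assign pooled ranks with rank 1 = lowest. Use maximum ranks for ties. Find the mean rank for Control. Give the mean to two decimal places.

4.67

Sorted (ascending): 122, 140, 146, 146, 148, 163, 163, 164
The 2 values of 146 occupy positions 3–4 → each gets rank 4.
The 2 values of 163 occupy positions 6–7 → each gets rank 7.
Control values → pooled ranks: 146→4, 164→8, 140→2
Mean rank = (4 + 8 + 2) / 3 = 4.67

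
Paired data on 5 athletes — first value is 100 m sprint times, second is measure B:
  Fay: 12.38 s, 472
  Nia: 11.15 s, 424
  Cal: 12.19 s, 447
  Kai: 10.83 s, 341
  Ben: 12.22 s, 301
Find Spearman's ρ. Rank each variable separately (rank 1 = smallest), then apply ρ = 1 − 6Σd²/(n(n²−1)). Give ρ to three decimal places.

Ranks of variable 1: 5, 2, 3, 1, 4
Ranks of variable 2: 5, 3, 4, 2, 1
d = r₁ − r₂: 0, -1, -1, -1, 3
d²: 0, 1, 1, 1, 9; Σd² = 12
ρ = 1 − 6·12/(5·24) = 1 − 72/120 = 0.400

0.400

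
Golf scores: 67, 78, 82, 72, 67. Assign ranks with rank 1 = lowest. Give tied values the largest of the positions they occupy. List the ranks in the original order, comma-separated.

2, 4, 5, 3, 2

Sorted (ascending): 67, 67, 72, 78, 82
The 2 values of 67 occupy positions 1–2 → each gets rank 2.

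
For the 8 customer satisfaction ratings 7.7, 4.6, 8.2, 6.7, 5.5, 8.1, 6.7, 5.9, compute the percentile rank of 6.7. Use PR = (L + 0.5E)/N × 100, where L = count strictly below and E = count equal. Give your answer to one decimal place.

N = 8.
Strictly below 6.7: 3. Equal to 6.7: 2.
PR = (3 + 0.5·2)/8 × 100 = 50.0

50.0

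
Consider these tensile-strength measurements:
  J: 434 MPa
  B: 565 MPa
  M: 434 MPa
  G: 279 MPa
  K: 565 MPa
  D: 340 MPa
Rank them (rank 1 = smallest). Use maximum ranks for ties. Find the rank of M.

4

Sorted (ascending): 279, 340, 434, 434, 565, 565
The 2 values of 434 occupy positions 3–4 → each gets rank 4.
The 2 values of 565 occupy positions 5–6 → each gets rank 6.
M has value 434 MPa → rank 4.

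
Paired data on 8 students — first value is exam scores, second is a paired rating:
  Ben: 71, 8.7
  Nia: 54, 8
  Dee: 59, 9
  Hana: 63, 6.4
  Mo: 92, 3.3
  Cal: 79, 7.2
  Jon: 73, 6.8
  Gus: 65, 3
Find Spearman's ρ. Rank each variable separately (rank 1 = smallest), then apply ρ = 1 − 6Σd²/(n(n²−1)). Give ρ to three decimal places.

-0.405

Ranks of variable 1: 5, 1, 2, 3, 8, 7, 6, 4
Ranks of variable 2: 7, 6, 8, 3, 2, 5, 4, 1
d = r₁ − r₂: -2, -5, -6, 0, 6, 2, 2, 3
d²: 4, 25, 36, 0, 36, 4, 4, 9; Σd² = 118
ρ = 1 − 6·118/(8·63) = 1 − 708/504 = -0.405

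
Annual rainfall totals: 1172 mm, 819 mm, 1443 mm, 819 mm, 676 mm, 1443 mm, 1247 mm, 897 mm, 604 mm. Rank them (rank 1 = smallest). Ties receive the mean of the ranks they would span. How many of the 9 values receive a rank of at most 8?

Sorted (ascending): 604, 676, 819, 819, 897, 1172, 1247, 1443, 1443
The 2 values of 819 occupy positions 3–4 → average rank (3+4)/2 = 3.5.
The 2 values of 1443 occupy positions 8–9 → average rank (8+9)/2 = 8.5.
Ranks ≤ 8: {1, 2, 3.5, 3.5, 5, 6, 7} → 7 values.

7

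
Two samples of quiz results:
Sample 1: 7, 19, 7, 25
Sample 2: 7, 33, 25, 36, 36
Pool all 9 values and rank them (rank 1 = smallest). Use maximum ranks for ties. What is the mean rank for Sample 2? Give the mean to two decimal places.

6.80

Sorted (ascending): 7, 7, 7, 19, 25, 25, 33, 36, 36
The 3 values of 7 occupy positions 1–3 → each gets rank 3.
The 2 values of 25 occupy positions 5–6 → each gets rank 6.
The 2 values of 36 occupy positions 8–9 → each gets rank 9.
Sample 2 values → pooled ranks: 7→3, 33→7, 25→6, 36→9, 36→9
Mean rank = (3 + 7 + 6 + 9 + 9) / 5 = 6.80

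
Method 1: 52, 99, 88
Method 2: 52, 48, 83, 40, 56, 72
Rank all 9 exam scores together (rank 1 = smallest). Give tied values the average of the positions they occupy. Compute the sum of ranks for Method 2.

24.5

Sorted (ascending): 40, 48, 52, 52, 56, 72, 83, 88, 99
The 2 values of 52 occupy positions 3–4 → average rank (3+4)/2 = 3.5.
Method 2 values → pooled ranks: 52→3.5, 48→2, 83→7, 40→1, 56→5, 72→6
Rank sum = 3.5 + 2 + 7 + 1 + 5 + 6 = 24.5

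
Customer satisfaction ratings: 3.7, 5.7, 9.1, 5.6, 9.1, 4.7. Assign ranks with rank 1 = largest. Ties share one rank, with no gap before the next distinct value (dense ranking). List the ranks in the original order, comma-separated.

Sorted (descending): 9.1, 9.1, 5.7, 5.6, 4.7, 3.7
The 2 values of 9.1 share dense rank 1.
Remaining distinct values take the next consecutive integers.

5, 2, 1, 3, 1, 4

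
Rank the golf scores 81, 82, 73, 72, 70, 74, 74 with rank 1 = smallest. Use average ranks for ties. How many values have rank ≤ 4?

3

Sorted (ascending): 70, 72, 73, 74, 74, 81, 82
The 2 values of 74 occupy positions 4–5 → average rank (4+5)/2 = 4.5.
Ranks ≤ 4: {1, 2, 3} → 3 values.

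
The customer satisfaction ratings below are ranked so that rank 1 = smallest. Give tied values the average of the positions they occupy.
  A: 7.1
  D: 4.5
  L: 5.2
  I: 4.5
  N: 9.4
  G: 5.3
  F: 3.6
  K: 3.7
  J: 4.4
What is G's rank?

Sorted (ascending): 3.6, 3.7, 4.4, 4.5, 4.5, 5.2, 5.3, 7.1, 9.4
The 2 values of 4.5 occupy positions 4–5 → average rank (4+5)/2 = 4.5.
G has value 5.3 → rank 7.

7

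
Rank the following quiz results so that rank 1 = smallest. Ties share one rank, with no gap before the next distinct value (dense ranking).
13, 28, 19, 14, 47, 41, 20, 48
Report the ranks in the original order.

Sorted (ascending): 13, 14, 19, 20, 28, 41, 47, 48
No ties — each value takes its position as its rank.

1, 5, 3, 2, 7, 6, 4, 8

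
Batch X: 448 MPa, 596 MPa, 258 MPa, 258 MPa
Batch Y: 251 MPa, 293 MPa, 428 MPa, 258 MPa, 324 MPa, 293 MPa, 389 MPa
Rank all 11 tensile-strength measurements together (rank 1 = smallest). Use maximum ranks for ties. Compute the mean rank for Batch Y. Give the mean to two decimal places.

5.86

Sorted (ascending): 251, 258, 258, 258, 293, 293, 324, 389, 428, 448, 596
The 3 values of 258 occupy positions 2–4 → each gets rank 4.
The 2 values of 293 occupy positions 5–6 → each gets rank 6.
Batch Y values → pooled ranks: 251→1, 293→6, 428→9, 258→4, 324→7, 293→6, 389→8
Mean rank = (1 + 6 + 9 + 4 + 7 + 6 + 8) / 7 = 5.86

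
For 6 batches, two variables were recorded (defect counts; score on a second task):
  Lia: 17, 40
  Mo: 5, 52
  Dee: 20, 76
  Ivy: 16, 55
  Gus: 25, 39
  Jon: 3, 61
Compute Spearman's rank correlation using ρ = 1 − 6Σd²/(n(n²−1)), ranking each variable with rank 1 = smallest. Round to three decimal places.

Ranks of variable 1: 4, 2, 5, 3, 6, 1
Ranks of variable 2: 2, 3, 6, 4, 1, 5
d = r₁ − r₂: 2, -1, -1, -1, 5, -4
d²: 4, 1, 1, 1, 25, 16; Σd² = 48
ρ = 1 − 6·48/(6·35) = 1 − 288/210 = -0.371

-0.371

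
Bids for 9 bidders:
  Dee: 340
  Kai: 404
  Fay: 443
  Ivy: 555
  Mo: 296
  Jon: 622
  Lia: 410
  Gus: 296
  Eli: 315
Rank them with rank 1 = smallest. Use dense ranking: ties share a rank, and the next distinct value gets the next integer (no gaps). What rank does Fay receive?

Sorted (ascending): 296, 296, 315, 340, 404, 410, 443, 555, 622
The 2 values of 296 share dense rank 1.
Remaining distinct values take the next consecutive integers.
Fay has value 443 → rank 6.

6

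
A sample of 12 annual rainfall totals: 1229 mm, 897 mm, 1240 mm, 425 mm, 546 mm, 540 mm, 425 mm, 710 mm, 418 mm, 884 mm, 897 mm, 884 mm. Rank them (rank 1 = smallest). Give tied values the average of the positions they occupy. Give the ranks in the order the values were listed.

Sorted (ascending): 418, 425, 425, 540, 546, 710, 884, 884, 897, 897, 1229, 1240
The 2 values of 425 occupy positions 2–3 → average rank (2+3)/2 = 2.5.
The 2 values of 884 occupy positions 7–8 → average rank (7+8)/2 = 7.5.
The 2 values of 897 occupy positions 9–10 → average rank (9+10)/2 = 9.5.

11, 9.5, 12, 2.5, 5, 4, 2.5, 6, 1, 7.5, 9.5, 7.5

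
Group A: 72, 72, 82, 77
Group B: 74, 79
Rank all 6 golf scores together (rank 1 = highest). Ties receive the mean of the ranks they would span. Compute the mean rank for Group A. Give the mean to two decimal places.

Sorted (descending): 82, 79, 77, 74, 72, 72
The 2 values of 72 occupy positions 5–6 → average rank (5+6)/2 = 5.5.
Group A values → pooled ranks: 72→5.5, 72→5.5, 82→1, 77→3
Mean rank = (5.5 + 5.5 + 1 + 3) / 4 = 3.75

3.75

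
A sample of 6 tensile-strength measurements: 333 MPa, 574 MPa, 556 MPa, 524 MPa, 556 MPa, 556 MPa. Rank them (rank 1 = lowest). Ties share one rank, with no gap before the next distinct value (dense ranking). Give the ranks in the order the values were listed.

1, 4, 3, 2, 3, 3

Sorted (ascending): 333, 524, 556, 556, 556, 574
The 3 values of 556 share dense rank 3.
Remaining distinct values take the next consecutive integers.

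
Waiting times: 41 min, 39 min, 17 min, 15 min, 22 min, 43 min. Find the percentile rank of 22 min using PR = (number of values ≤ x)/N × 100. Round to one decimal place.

N = 6.
Strictly below 22: 2. Equal to 22: 1.
PR = 3/6 × 100 = 50.0

50.0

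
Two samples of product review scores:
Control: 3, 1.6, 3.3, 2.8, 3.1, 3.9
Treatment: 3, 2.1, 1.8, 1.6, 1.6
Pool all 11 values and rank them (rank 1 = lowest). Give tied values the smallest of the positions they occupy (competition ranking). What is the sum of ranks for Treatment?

Sorted (ascending): 1.6, 1.6, 1.6, 1.8, 2.1, 2.8, 3, 3, 3.1, 3.3, 3.9
The 3 values of 1.6 occupy positions 1–3 → each gets rank 1.
The 2 values of 3 occupy positions 7–8 → each gets rank 7.
Treatment values → pooled ranks: 3→7, 2.1→5, 1.8→4, 1.6→1, 1.6→1
Rank sum = 7 + 5 + 4 + 1 + 1 = 18

18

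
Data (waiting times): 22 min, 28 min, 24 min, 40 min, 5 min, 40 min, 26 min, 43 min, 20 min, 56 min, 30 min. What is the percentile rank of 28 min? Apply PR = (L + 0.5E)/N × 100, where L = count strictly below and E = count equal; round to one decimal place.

N = 11.
Strictly below 28: 5. Equal to 28: 1.
PR = (5 + 0.5·1)/11 × 100 = 50.0

50.0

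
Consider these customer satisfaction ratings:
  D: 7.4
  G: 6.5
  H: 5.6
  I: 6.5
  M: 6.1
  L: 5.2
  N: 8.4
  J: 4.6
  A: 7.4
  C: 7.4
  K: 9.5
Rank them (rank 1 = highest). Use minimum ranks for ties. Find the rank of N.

2

Sorted (descending): 9.5, 8.4, 7.4, 7.4, 7.4, 6.5, 6.5, 6.1, 5.6, 5.2, 4.6
The 3 values of 7.4 occupy positions 3–5 → each gets rank 3.
The 2 values of 6.5 occupy positions 6–7 → each gets rank 6.
N has value 8.4 → rank 2.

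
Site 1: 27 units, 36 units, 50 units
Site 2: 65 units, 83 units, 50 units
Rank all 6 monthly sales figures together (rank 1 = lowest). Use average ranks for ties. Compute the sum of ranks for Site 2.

Sorted (ascending): 27, 36, 50, 50, 65, 83
The 2 values of 50 occupy positions 3–4 → average rank (3+4)/2 = 3.5.
Site 2 values → pooled ranks: 65→5, 83→6, 50→3.5
Rank sum = 5 + 6 + 3.5 = 14.5

14.5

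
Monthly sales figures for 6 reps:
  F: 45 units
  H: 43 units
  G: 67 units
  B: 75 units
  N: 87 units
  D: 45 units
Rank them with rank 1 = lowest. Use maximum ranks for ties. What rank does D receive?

3

Sorted (ascending): 43, 45, 45, 67, 75, 87
The 2 values of 45 occupy positions 2–3 → each gets rank 3.
D has value 45 units → rank 3.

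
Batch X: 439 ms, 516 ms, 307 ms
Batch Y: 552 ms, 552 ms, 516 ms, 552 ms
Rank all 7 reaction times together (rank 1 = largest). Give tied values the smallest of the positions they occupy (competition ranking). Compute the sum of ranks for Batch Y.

7

Sorted (descending): 552, 552, 552, 516, 516, 439, 307
The 3 values of 552 occupy positions 1–3 → each gets rank 1.
The 2 values of 516 occupy positions 4–5 → each gets rank 4.
Batch Y values → pooled ranks: 552→1, 552→1, 516→4, 552→1
Rank sum = 1 + 1 + 4 + 1 = 7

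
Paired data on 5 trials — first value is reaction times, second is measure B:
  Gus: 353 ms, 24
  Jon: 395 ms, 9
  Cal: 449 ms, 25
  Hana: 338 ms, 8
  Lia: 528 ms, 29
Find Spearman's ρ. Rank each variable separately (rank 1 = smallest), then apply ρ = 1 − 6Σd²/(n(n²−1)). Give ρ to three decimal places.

0.900

Ranks of variable 1: 2, 3, 4, 1, 5
Ranks of variable 2: 3, 2, 4, 1, 5
d = r₁ − r₂: -1, 1, 0, 0, 0
d²: 1, 1, 0, 0, 0; Σd² = 2
ρ = 1 − 6·2/(5·24) = 1 − 12/120 = 0.900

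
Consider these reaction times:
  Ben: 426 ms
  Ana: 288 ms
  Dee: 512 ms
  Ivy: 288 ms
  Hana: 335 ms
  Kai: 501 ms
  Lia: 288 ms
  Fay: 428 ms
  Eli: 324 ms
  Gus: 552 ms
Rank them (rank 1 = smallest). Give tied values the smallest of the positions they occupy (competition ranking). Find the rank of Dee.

Sorted (ascending): 288, 288, 288, 324, 335, 426, 428, 501, 512, 552
The 3 values of 288 occupy positions 1–3 → each gets rank 1.
Dee has value 512 ms → rank 9.

9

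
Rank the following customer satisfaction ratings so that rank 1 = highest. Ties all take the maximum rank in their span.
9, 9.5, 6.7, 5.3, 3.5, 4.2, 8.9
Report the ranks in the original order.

Sorted (descending): 9.5, 9, 8.9, 6.7, 5.3, 4.2, 3.5
No ties — each value takes its position as its rank.

2, 1, 4, 5, 7, 6, 3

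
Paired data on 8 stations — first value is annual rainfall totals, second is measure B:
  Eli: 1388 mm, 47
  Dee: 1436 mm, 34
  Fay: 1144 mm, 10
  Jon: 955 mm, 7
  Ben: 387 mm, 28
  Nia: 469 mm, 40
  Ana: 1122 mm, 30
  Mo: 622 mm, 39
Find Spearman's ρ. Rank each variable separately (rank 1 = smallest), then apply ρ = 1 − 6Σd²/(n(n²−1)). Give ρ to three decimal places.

Ranks of variable 1: 7, 8, 6, 4, 1, 2, 5, 3
Ranks of variable 2: 8, 5, 2, 1, 3, 7, 4, 6
d = r₁ − r₂: -1, 3, 4, 3, -2, -5, 1, -3
d²: 1, 9, 16, 9, 4, 25, 1, 9; Σd² = 74
ρ = 1 − 6·74/(8·63) = 1 − 444/504 = 0.119

0.119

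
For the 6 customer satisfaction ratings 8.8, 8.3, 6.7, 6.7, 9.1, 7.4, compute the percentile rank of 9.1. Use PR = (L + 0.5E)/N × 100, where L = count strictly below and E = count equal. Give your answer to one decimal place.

N = 6.
Strictly below 9.1: 5. Equal to 9.1: 1.
PR = (5 + 0.5·1)/6 × 100 = 91.7

91.7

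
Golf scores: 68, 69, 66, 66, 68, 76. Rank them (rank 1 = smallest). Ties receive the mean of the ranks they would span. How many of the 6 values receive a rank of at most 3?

2

Sorted (ascending): 66, 66, 68, 68, 69, 76
The 2 values of 66 occupy positions 1–2 → average rank (1+2)/2 = 1.5.
The 2 values of 68 occupy positions 3–4 → average rank (3+4)/2 = 3.5.
Ranks ≤ 3: {1.5, 1.5} → 2 values.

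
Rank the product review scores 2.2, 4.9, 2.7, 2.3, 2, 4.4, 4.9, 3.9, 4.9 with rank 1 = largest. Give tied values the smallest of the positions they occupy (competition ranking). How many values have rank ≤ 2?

Sorted (descending): 4.9, 4.9, 4.9, 4.4, 3.9, 2.7, 2.3, 2.2, 2
The 3 values of 4.9 occupy positions 1–3 → each gets rank 1.
Ranks ≤ 2: {1, 1, 1} → 3 values.

3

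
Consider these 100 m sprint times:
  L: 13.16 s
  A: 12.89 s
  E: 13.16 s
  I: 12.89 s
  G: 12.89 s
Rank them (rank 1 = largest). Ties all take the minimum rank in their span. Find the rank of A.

Sorted (descending): 13.16, 13.16, 12.89, 12.89, 12.89
The 2 values of 13.16 occupy positions 1–2 → each gets rank 1.
The 3 values of 12.89 occupy positions 3–5 → each gets rank 3.
A has value 12.89 s → rank 3.

3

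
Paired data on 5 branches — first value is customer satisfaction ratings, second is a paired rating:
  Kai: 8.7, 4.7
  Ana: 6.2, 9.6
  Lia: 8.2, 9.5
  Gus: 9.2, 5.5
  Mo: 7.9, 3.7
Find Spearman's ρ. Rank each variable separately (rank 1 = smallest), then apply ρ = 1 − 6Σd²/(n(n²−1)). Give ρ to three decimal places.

Ranks of variable 1: 4, 1, 3, 5, 2
Ranks of variable 2: 2, 5, 4, 3, 1
d = r₁ − r₂: 2, -4, -1, 2, 1
d²: 4, 16, 1, 4, 1; Σd² = 26
ρ = 1 − 6·26/(5·24) = 1 − 156/120 = -0.300

-0.300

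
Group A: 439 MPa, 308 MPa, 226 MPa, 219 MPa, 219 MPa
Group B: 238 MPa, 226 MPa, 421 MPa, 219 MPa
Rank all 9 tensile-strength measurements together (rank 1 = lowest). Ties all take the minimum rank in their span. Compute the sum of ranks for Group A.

Sorted (ascending): 219, 219, 219, 226, 226, 238, 308, 421, 439
The 3 values of 219 occupy positions 1–3 → each gets rank 1.
The 2 values of 226 occupy positions 4–5 → each gets rank 4.
Group A values → pooled ranks: 439→9, 308→7, 226→4, 219→1, 219→1
Rank sum = 9 + 7 + 4 + 1 + 1 = 22

22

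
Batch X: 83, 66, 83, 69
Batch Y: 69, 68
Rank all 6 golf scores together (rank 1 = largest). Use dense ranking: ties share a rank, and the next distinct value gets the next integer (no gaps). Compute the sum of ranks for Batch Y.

5

Sorted (descending): 83, 83, 69, 69, 68, 66
The 2 values of 83 share dense rank 1.
The 2 values of 69 share dense rank 2.
Remaining distinct values take the next consecutive integers.
Batch Y values → pooled ranks: 69→2, 68→3
Rank sum = 2 + 3 = 5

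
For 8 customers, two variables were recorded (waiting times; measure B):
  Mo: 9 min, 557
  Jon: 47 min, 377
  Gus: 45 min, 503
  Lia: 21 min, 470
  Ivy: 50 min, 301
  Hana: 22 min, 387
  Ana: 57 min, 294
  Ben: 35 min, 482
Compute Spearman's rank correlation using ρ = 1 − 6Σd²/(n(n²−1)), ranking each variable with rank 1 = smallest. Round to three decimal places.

-0.786

Ranks of variable 1: 1, 6, 5, 2, 7, 3, 8, 4
Ranks of variable 2: 8, 3, 7, 5, 2, 4, 1, 6
d = r₁ − r₂: -7, 3, -2, -3, 5, -1, 7, -2
d²: 49, 9, 4, 9, 25, 1, 49, 4; Σd² = 150
ρ = 1 − 6·150/(8·63) = 1 − 900/504 = -0.786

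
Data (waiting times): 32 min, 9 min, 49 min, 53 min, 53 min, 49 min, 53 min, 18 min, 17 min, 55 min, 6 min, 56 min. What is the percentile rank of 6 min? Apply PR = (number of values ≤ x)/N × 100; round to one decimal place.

8.3

N = 12.
Strictly below 6: 0. Equal to 6: 1.
PR = 1/12 × 100 = 8.3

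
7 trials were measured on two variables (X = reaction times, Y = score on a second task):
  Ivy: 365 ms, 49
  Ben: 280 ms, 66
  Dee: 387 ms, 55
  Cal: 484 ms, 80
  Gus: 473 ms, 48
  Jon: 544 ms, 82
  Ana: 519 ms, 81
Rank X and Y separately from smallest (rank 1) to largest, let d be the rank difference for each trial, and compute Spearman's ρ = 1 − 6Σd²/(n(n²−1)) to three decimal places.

0.679

Ranks of variable 1: 2, 1, 3, 5, 4, 7, 6
Ranks of variable 2: 2, 4, 3, 5, 1, 7, 6
d = r₁ − r₂: 0, -3, 0, 0, 3, 0, 0
d²: 0, 9, 0, 0, 9, 0, 0; Σd² = 18
ρ = 1 − 6·18/(7·48) = 1 − 108/336 = 0.679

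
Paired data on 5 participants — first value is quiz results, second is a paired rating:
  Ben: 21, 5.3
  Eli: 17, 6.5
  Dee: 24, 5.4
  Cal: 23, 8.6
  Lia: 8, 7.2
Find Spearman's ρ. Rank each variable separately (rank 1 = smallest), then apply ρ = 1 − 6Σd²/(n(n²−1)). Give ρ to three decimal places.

-0.200

Ranks of variable 1: 3, 2, 5, 4, 1
Ranks of variable 2: 1, 3, 2, 5, 4
d = r₁ − r₂: 2, -1, 3, -1, -3
d²: 4, 1, 9, 1, 9; Σd² = 24
ρ = 1 − 6·24/(5·24) = 1 − 144/120 = -0.200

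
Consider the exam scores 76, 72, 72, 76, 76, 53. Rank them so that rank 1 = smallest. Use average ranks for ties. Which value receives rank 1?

53

Sorted (ascending): 53, 72, 72, 76, 76, 76
The 2 values of 72 occupy positions 2–3 → average rank (2+3)/2 = 2.5.
The 3 values of 76 occupy positions 4–6 → average rank 5.
Rank 1 → value 53.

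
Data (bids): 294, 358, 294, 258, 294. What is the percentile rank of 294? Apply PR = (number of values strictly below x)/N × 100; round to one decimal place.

20.0

N = 5.
Strictly below 294: 1. Equal to 294: 3.
PR = 1/5 × 100 = 20.0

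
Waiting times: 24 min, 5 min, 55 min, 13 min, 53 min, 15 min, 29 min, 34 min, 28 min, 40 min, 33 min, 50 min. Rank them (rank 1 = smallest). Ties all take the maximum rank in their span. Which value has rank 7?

Sorted (ascending): 5, 13, 15, 24, 28, 29, 33, 34, 40, 50, 53, 55
No ties — each value takes its position as its rank.
Rank 7 → value 33.

33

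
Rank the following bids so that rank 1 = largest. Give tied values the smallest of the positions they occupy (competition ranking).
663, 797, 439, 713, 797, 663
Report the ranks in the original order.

4, 1, 6, 3, 1, 4

Sorted (descending): 797, 797, 713, 663, 663, 439
The 2 values of 797 occupy positions 1–2 → each gets rank 1.
The 2 values of 663 occupy positions 4–5 → each gets rank 4.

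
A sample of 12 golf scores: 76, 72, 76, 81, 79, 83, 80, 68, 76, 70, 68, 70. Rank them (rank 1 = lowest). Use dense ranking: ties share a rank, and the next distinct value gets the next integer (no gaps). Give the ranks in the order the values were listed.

4, 3, 4, 7, 5, 8, 6, 1, 4, 2, 1, 2

Sorted (ascending): 68, 68, 70, 70, 72, 76, 76, 76, 79, 80, 81, 83
The 2 values of 68 share dense rank 1.
The 2 values of 70 share dense rank 2.
The 3 values of 76 share dense rank 4.
Remaining distinct values take the next consecutive integers.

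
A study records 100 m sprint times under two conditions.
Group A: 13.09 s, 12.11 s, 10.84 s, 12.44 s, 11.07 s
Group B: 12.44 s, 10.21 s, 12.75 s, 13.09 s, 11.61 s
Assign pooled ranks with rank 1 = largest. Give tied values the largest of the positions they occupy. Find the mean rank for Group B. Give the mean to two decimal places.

Sorted (descending): 13.09, 13.09, 12.75, 12.44, 12.44, 12.11, 11.61, 11.07, 10.84, 10.21
The 2 values of 13.09 occupy positions 1–2 → each gets rank 2.
The 2 values of 12.44 occupy positions 4–5 → each gets rank 5.
Group B values → pooled ranks: 12.44→5, 10.21→10, 12.75→3, 13.09→2, 11.61→7
Mean rank = (5 + 10 + 3 + 2 + 7) / 5 = 5.40

5.40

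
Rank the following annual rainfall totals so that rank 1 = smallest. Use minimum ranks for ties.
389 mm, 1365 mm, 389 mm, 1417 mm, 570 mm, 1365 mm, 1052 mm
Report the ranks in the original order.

Sorted (ascending): 389, 389, 570, 1052, 1365, 1365, 1417
The 2 values of 389 occupy positions 1–2 → each gets rank 1.
The 2 values of 1365 occupy positions 5–6 → each gets rank 5.

1, 5, 1, 7, 3, 5, 4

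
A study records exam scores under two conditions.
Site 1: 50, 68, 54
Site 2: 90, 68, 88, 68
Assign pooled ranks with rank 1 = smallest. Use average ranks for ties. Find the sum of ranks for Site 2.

21

Sorted (ascending): 50, 54, 68, 68, 68, 88, 90
The 3 values of 68 occupy positions 3–5 → average rank 4.
Site 2 values → pooled ranks: 90→7, 68→4, 88→6, 68→4
Rank sum = 7 + 4 + 6 + 4 = 21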